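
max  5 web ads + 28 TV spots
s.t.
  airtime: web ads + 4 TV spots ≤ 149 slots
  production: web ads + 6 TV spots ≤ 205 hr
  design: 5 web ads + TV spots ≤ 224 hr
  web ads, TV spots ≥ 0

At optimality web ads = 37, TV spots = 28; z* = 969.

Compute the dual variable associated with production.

Binding: airtime and production. Non-binding: design (11 unused).
By complementary slackness, y = 0 for the non-binding constraint.
From A_Bᵀ y = c: 1·y_airtime + 1·y_production = 5; 4·y_airtime + 6·y_production = 28.
→ y_airtime = 1 and y_production = 4.
Shadow price of production = 4.

4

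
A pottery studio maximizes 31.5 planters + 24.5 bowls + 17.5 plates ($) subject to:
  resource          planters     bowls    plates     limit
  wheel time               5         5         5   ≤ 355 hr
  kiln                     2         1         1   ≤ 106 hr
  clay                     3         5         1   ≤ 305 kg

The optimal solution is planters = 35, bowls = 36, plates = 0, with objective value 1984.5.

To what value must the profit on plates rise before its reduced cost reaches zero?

24.5

At the optimum: wheel time uses 355 of 355 (binding); kiln uses 106 of 106 (binding); clay uses 285 of 305 (slack = 20).
By complementary slackness, y = 0 for the non-binding constraint.
Dual feasibility on the basic columns requires 5·y_wheel time + 2·y_kiln = 31.5, 5·y_wheel time + 1·y_kiln = 24.5.
This yields shadow prices y_wheel time = 3.5, y_kiln = 7.
plates enters the basis when its profit ≥ yᵀa₃ = 3.5·5 + 7·1 = 24.5.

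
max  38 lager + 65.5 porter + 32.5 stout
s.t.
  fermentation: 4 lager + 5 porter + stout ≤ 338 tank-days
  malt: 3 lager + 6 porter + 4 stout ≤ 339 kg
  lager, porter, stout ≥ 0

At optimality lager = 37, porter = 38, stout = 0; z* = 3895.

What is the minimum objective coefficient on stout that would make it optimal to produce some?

At the optimum: fermentation uses 338 of 338 (binding); malt uses 339 of 339 (binding).
Dual feasibility on the basic columns requires 4·y_fermentation + 3·y_malt = 38, 5·y_fermentation + 6·y_malt = 65.5.
→ y_fermentation = 3.5 and y_malt = 8.
stout enters the basis when its profit ≥ yᵀa₃ = 3.5·1 + 8·4 = 35.5.

35.5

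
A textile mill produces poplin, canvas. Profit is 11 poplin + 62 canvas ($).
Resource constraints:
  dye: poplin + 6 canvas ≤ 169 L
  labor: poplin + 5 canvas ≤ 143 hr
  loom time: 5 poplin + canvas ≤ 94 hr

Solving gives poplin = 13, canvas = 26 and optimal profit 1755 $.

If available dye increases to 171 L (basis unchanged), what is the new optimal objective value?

1769

Check each constraint at x*: dye 169/169 (tight); labor 143/143 (tight); loom time 91/94 (slack 3).
Since loom time is not tight, its dual is 0.
The binding rows give the dual system: 1·y_dye + 1·y_labor = 11 and 6·y_dye + 5·y_labor = 62.
→ y_dye = 7 and y_labor = 4.
Δz = y_dye·Δb = 7 × (2) = 14, so new z* = 1755 + 14 = 1769.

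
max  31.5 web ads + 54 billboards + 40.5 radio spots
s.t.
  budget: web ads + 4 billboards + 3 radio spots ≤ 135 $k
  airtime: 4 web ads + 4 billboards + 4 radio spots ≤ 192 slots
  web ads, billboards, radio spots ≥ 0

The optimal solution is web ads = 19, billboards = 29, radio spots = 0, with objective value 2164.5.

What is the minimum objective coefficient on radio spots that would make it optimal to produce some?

46.5

At the optimum: budget uses 135 of 135 (binding); airtime uses 192 of 192 (binding).
The binding rows give the dual system: 1·y_budget + 4·y_airtime = 31.5 and 4·y_budget + 4·y_airtime = 54.
Solving: y_budget = 7.5, y_airtime = 6.
radio spots enters the basis when its profit ≥ yᵀa₃ = 7.5·3 + 6·4 = 46.5.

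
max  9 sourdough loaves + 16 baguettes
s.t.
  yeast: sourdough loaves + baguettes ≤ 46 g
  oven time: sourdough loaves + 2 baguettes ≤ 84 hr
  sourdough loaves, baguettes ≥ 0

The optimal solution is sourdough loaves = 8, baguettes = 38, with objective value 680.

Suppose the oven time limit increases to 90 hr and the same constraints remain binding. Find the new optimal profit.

722

At the optimum: yeast uses 46 of 46 (binding); oven time uses 84 of 84 (binding).
The binding rows give the dual system: 1·y_yeast + 1·y_oven time = 9 and 1·y_yeast + 2·y_oven time = 16.
Solving: y_yeast = 2, y_oven time = 7.
Δz = y_oven time·Δb = 7 × (6) = 42, so new z* = 680 + 42 = 722.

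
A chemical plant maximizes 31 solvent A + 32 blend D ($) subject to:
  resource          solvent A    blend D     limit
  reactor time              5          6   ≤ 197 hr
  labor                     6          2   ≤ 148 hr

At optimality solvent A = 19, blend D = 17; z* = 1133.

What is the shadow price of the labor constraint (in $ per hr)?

1

At the optimum: reactor time uses 197 of 197 (binding); labor uses 148 of 148 (binding).
From A_Bᵀ y = c: 5·y_reactor time + 6·y_labor = 31; 6·y_reactor time + 2·y_labor = 32.
→ y_reactor time = 5 and y_labor = 1.
Shadow price of labor = 1.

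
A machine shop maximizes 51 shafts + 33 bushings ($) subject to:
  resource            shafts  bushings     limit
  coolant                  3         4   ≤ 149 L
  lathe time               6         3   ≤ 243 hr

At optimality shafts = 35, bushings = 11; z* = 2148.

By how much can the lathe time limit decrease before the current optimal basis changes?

Binding constraints: coolant, lathe time. The basis is B = [[3,4],[6,3]] with det -15.
Per unit decrease in lathe time, x* moves by d = (-0.2667, 0.2).
The basis stays optimal until shafts reaches 0; allowable decrease = 131.25 hr.

131.25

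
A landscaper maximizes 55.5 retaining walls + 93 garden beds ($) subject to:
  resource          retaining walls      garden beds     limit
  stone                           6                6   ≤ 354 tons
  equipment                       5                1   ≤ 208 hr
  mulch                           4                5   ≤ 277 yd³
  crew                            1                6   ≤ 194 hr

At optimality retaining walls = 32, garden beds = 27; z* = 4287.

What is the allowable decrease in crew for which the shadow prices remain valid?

Binding constraints: stone, crew. The basis is B = [[6,6],[1,6]] with det 30.
Per unit decrease in crew, x* moves by d = (0.2, -0.2).
The basis stays optimal until equipment becomes binding; allowable decrease = 26.25 hr.

26.25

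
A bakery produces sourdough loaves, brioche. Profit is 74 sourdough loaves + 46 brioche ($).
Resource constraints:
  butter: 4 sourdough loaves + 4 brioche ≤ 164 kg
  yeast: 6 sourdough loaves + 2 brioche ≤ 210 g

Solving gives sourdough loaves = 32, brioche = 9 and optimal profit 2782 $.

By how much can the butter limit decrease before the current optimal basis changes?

Binding constraints: butter, yeast. The basis is B = [[4,4],[6,2]] with det -16.
Per unit decrease in butter, x* moves by d = (0.125, -0.375).
The basis stays optimal until brioche reaches 0; allowable decrease = 24 kg.

24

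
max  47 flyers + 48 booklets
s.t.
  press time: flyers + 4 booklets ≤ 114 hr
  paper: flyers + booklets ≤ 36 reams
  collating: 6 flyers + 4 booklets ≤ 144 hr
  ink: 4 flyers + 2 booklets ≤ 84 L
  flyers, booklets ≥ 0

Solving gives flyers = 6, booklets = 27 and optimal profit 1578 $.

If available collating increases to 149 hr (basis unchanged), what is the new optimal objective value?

1613

At the optimum: press time uses 114 of 114 (binding); paper uses 33 of 36 (slack = 3); collating uses 144 of 144 (binding); ink uses 78 of 84 (slack = 6).
Since paper, ink are not tight, their duals are 0.
From A_Bᵀ y = c: 1·y_press time + 6·y_collating = 47; 4·y_press time + 4·y_collating = 48.
→ y_press time = 5 and y_collating = 7.
Δz = y_collating·Δb = 7 × (5) = 35, so new z* = 1578 + 35 = 1613.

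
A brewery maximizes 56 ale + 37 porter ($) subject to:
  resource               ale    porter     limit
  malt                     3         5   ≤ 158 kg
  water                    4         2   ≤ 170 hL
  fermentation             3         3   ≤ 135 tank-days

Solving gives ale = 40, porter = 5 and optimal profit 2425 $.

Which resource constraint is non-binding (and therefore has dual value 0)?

malt: 145/158 (slack 13)
water: 170/170 (binding)
fermentation: 135/135 (binding)
By complementary slackness, a constraint with positive slack has shadow price 0 → malt.

malt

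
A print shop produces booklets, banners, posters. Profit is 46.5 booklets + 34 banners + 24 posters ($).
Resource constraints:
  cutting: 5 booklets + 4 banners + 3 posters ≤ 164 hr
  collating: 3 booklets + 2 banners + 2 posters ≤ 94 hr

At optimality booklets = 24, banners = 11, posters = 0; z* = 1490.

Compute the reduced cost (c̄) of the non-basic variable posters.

-5.5

Both cutting and collating are binding at x*.
The binding rows give the dual system: 5·y_cutting + 3·y_collating = 46.5 and 4·y_cutting + 2·y_collating = 34.
Solving: y_cutting = 4.5, y_collating = 8.
Reduced cost of posters: c₃ − yᵀa₃ = 24 − (4.5·3 + 8·2) = 24 − 29.5 = -5.5.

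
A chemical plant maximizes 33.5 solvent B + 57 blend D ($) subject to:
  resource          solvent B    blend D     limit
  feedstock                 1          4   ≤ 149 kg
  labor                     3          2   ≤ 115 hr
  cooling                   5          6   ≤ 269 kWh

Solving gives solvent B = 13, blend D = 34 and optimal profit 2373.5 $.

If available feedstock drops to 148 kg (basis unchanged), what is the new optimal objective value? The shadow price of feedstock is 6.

2367.5

Δb = -1, so new z* = 2373.5 + (6)·(-1) = 2373.5 − 6 = 2367.5.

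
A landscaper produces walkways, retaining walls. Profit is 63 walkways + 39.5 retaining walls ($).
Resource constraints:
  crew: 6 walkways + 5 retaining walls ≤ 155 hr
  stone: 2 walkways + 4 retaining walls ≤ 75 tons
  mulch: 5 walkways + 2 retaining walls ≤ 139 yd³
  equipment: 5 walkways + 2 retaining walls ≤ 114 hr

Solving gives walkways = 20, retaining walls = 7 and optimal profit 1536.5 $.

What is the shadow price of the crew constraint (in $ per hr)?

5.5

At the optimum: crew uses 155 of 155 (binding); stone uses 68 of 75 (slack = 7); mulch uses 114 of 139 (slack = 25); equipment uses 114 of 114 (binding).
Slack constraints have shadow price 0 (complementary slackness).
From A_Bᵀ y = c: 6·y_crew + 5·y_equipment = 63; 5·y_crew + 2·y_equipment = 39.5.
→ y_crew = 5.5 and y_equipment = 6.
Shadow price of crew = 5.5.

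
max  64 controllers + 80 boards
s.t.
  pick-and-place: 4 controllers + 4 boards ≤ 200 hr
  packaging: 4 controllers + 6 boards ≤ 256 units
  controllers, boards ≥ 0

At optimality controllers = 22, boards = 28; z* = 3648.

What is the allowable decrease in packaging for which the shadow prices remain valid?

56

Binding constraints: pick-and-place, packaging. The basis is B = [[4,4],[4,6]] with det 8.
Per unit decrease in packaging, x* moves by d = (0.5, -0.5).
The basis stays optimal until boards reaches 0; allowable decrease = 56 units.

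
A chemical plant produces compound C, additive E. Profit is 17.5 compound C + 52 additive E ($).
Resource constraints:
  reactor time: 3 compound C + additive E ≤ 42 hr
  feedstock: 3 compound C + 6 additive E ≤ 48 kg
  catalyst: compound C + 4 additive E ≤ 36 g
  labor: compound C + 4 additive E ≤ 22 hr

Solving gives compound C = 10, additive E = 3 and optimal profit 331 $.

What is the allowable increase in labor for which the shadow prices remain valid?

10

Binding constraints: feedstock, labor. The basis is B = [[3,6],[1,4]] with det 6.
Per unit increase in labor, x* moves by d = (-1, 0.5).
The basis stays optimal until compound C reaches 0; allowable increase = 10 hr.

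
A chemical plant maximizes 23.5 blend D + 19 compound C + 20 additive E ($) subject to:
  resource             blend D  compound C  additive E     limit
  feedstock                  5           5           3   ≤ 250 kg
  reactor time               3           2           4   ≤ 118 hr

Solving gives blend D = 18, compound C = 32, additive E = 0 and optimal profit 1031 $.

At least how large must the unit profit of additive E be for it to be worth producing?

24

Both feedstock and reactor time are binding at x*.
The binding rows give the dual system: 5·y_feedstock + 3·y_reactor time = 23.5 and 5·y_feedstock + 2·y_reactor time = 19.
This yields shadow prices y_feedstock = 2, y_reactor time = 4.5.
additive E enters the basis when its profit ≥ yᵀa₃ = 2·3 + 4.5·4 = 24.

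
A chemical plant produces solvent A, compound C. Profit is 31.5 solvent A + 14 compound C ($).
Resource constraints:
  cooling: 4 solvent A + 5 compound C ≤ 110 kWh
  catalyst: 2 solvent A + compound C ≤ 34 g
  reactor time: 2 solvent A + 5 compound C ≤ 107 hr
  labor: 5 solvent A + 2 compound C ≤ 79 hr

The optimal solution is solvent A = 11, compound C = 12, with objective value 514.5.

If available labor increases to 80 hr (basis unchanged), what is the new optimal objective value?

Check each constraint at x*: cooling 104/110 (slack 6); catalyst 34/34 (tight); reactor time 82/107 (slack 25); labor 79/79 (tight).
Since cooling, reactor time are not tight, their duals are 0.
From A_Bᵀ y = c: 2·y_catalyst + 5·y_labor = 31.5; 1·y_catalyst + 2·y_labor = 14.
Solving: y_catalyst = 7, y_labor = 3.5.
Δz = y_labor·Δb = 3.5 × (1) = 3.5, so new z* = 514.5 + 3.5 = 518.

518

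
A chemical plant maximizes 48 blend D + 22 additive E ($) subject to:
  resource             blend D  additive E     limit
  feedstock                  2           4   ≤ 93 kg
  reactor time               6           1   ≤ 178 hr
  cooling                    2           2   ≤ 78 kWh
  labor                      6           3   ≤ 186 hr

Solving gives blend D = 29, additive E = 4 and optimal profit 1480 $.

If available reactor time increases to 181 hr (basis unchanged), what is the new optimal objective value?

At the optimum: feedstock uses 74 of 93 (slack = 19); reactor time uses 178 of 178 (binding); cooling uses 66 of 78 (slack = 12); labor uses 186 of 186 (binding).
Slack constraints have shadow price 0 (complementary slackness).
From A_Bᵀ y = c: 6·y_reactor time + 6·y_labor = 48; 1·y_reactor time + 3·y_labor = 22.
Solving: y_reactor time = 1, y_labor = 7.
Δz = y_reactor time·Δb = 1 × (3) = 3, so new z* = 1480 + 3 = 1483.

1483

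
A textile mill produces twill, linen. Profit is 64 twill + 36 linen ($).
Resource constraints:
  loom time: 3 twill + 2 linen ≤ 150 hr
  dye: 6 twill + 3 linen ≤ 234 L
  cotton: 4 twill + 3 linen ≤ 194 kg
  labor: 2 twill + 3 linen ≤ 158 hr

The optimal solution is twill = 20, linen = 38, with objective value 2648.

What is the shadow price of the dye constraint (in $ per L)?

8

Binding: dye and cotton. Non-binding: loom time (14 unused), labor (4 unused).
By complementary slackness, y = 0 for the non-binding constraints.
The binding rows give the dual system: 6·y_dye + 4·y_cotton = 64 and 3·y_dye + 3·y_cotton = 36.
Solving: y_dye = 8, y_cotton = 4.
Shadow price of dye = 8.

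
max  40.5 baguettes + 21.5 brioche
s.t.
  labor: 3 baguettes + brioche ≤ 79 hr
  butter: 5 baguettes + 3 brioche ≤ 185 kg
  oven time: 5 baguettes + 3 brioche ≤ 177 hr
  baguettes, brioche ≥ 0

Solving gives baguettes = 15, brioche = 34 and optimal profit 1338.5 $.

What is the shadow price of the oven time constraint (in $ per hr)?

6

Binding: labor and oven time. Non-binding: butter (8 unused).
Slack constraints have shadow price 0 (complementary slackness).
From A_Bᵀ y = c: 3·y_labor + 5·y_oven time = 40.5; 1·y_labor + 3·y_oven time = 21.5.
Solving: y_labor = 3.5, y_oven time = 6.
Shadow price of oven time = 6.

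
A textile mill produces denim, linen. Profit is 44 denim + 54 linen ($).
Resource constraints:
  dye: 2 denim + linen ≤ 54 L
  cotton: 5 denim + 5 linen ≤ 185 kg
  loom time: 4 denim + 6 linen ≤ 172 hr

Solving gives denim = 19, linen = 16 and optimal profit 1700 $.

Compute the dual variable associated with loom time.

Check each constraint at x*: dye 54/54 (tight); cotton 175/185 (slack 10); loom time 172/172 (tight).
By complementary slackness, y = 0 for the non-binding constraint.
The binding rows give the dual system: 2·y_dye + 4·y_loom time = 44 and 1·y_dye + 6·y_loom time = 54.
Solving: y_dye = 6, y_loom time = 8.
Shadow price of loom time = 8.

8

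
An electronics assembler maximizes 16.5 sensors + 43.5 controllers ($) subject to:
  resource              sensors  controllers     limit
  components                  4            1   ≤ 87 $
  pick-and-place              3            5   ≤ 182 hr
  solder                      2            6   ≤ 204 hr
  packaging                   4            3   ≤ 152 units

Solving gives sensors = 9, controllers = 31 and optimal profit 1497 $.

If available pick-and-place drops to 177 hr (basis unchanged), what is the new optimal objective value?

Binding: pick-and-place and solder. Non-binding: components (20 unused), packaging (23 unused).
Since components, packaging are not tight, their duals are 0.
From A_Bᵀ y = c: 3·y_pick-and-place + 2·y_solder = 16.5; 5·y_pick-and-place + 6·y_solder = 43.5.
→ y_pick-and-place = 1.5 and y_solder = 6.
Δz = y_pick-and-place·Δb = 1.5 × (-5) = -7.5, so new z* = 1497 − 7.5 = 1489.5.

1489.5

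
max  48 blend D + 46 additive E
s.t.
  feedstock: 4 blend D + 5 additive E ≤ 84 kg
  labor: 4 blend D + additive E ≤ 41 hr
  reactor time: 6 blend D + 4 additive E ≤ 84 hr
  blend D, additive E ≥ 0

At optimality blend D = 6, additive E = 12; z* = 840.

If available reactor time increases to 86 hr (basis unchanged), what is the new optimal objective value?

At the optimum: feedstock uses 84 of 84 (binding); labor uses 36 of 41 (slack = 5); reactor time uses 84 of 84 (binding).
Since labor is not tight, its dual is 0.
Dual feasibility on the basic columns requires 4·y_feedstock + 6·y_reactor time = 48, 5·y_feedstock + 4·y_reactor time = 46.
This yields shadow prices y_feedstock = 6, y_reactor time = 4.
Δz = y_reactor time·Δb = 4 × (2) = 8, so new z* = 840 + 8 = 848.

848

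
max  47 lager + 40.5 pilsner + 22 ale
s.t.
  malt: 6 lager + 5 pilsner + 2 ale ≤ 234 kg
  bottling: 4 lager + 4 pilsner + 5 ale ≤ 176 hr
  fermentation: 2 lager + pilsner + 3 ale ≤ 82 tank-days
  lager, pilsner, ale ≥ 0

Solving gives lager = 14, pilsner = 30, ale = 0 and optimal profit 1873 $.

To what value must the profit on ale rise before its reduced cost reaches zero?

Check each constraint at x*: malt 234/234 (tight); bottling 176/176 (tight); fermentation 58/82 (slack 24).
By complementary slackness, y = 0 for the non-binding constraint.
From A_Bᵀ y = c: 6·y_malt + 4·y_bottling = 47; 5·y_malt + 4·y_bottling = 40.5.
Solving: y_malt = 6.5, y_bottling = 2.
ale enters the basis when its profit ≥ yᵀa₃ = 6.5·2 + 2·5 = 23.

23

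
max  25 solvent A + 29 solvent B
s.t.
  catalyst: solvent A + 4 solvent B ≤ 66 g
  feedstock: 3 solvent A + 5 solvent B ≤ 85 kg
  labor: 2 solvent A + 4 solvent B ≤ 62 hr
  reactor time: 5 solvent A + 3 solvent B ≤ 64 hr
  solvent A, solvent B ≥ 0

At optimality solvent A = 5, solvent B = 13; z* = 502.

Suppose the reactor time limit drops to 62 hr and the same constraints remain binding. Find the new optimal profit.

At the optimum: catalyst uses 57 of 66 (slack = 9); feedstock uses 80 of 85 (slack = 5); labor uses 62 of 62 (binding); reactor time uses 64 of 64 (binding).
Since catalyst, feedstock are not tight, their duals are 0.
The binding rows give the dual system: 2·y_labor + 5·y_reactor time = 25 and 4·y_labor + 3·y_reactor time = 29.
Solving: y_labor = 5, y_reactor time = 3.
Δz = y_reactor time·Δb = 3 × (-2) = -6, so new z* = 502 − 6 = 496.

496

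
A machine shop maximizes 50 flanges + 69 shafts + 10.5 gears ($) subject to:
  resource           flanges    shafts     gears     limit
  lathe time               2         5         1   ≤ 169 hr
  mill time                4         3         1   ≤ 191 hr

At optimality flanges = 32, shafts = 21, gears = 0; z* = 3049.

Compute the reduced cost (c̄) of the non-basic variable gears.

-6.5

Check each constraint at x*: lathe time 169/169 (tight); mill time 191/191 (tight).
From A_Bᵀ y = c: 2·y_lathe time + 4·y_mill time = 50; 5·y_lathe time + 3·y_mill time = 69.
This yields shadow prices y_lathe time = 9, y_mill time = 8.
Reduced cost of gears: c₃ − yᵀa₃ = 10.5 − (9·1 + 8·1) = 10.5 − 17 = -6.5.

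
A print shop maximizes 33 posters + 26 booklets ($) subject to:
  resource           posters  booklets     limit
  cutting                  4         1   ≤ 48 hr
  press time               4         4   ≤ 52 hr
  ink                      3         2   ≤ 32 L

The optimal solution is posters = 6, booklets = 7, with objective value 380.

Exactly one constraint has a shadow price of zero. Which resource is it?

cutting

cutting: 31/48 (slack 17)
press time: 52/52 (binding)
ink: 32/32 (binding)
By complementary slackness, a constraint with positive slack has shadow price 0 → cutting.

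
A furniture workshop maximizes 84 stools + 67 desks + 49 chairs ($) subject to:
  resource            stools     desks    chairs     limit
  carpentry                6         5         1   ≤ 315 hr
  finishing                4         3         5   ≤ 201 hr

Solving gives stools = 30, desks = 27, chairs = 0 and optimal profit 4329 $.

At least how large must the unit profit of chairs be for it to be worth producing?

53

At the optimum: carpentry uses 315 of 315 (binding); finishing uses 201 of 201 (binding).
From A_Bᵀ y = c: 6·y_carpentry + 4·y_finishing = 84; 5·y_carpentry + 3·y_finishing = 67.
→ y_carpentry = 8 and y_finishing = 9.
chairs enters the basis when its profit ≥ yᵀa₃ = 8·1 + 9·5 = 53.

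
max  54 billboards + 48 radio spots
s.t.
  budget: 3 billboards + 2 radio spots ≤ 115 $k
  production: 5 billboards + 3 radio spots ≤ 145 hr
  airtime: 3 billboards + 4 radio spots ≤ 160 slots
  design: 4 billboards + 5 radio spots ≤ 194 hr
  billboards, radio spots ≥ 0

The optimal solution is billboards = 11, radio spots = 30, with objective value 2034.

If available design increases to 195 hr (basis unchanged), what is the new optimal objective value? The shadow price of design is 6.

Δb = 1, so new z* = 2034 + (6)·(1) = 2034 + 6 = 2040.

2040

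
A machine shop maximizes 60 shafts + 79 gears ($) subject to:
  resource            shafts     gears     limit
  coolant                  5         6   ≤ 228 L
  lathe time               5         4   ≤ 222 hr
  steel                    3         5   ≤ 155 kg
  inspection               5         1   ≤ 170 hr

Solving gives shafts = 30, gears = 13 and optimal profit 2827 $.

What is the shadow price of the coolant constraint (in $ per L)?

Check each constraint at x*: coolant 228/228 (tight); lathe time 202/222 (slack 20); steel 155/155 (tight); inspection 163/170 (slack 7).
Since lathe time, inspection are not tight, their duals are 0.
From A_Bᵀ y = c: 5·y_coolant + 3·y_steel = 60; 6·y_coolant + 5·y_steel = 79.
Solving: y_coolant = 9, y_steel = 5.
Shadow price of coolant = 9.

9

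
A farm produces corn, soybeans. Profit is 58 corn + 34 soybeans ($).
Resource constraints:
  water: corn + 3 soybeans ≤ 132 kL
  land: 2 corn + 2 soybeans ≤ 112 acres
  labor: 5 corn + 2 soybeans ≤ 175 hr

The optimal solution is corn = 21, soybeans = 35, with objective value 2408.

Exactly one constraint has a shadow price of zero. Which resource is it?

water

water: 126/132 (slack 6)
land: 112/112 (binding)
labor: 175/175 (binding)
By complementary slackness, a constraint with positive slack has shadow price 0 → water.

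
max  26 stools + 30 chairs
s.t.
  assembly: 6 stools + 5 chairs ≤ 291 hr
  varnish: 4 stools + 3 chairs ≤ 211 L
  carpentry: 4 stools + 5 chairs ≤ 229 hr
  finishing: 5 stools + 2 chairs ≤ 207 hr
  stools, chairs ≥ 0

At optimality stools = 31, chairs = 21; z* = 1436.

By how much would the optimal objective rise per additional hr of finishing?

Check each constraint at x*: assembly 291/291 (tight); varnish 187/211 (slack 24); carpentry 229/229 (tight); finishing 197/207 (slack 10).
By complementary slackness, y = 0 for the non-binding constraints.
Dual feasibility on the basic columns requires 6·y_assembly + 4·y_carpentry = 26, 5·y_assembly + 5·y_carpentry = 30.
→ y_assembly = 1 and y_carpentry = 5.
Shadow price of finishing = 0.

0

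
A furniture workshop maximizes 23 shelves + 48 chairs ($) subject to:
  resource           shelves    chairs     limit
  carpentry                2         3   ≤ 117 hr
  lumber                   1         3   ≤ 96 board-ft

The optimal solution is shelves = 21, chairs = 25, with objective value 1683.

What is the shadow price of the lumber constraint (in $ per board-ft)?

At the optimum: carpentry uses 117 of 117 (binding); lumber uses 96 of 96 (binding).
From A_Bᵀ y = c: 2·y_carpentry + 1·y_lumber = 23; 3·y_carpentry + 3·y_lumber = 48.
This yields shadow prices y_carpentry = 7, y_lumber = 9.
Shadow price of lumber = 9.

9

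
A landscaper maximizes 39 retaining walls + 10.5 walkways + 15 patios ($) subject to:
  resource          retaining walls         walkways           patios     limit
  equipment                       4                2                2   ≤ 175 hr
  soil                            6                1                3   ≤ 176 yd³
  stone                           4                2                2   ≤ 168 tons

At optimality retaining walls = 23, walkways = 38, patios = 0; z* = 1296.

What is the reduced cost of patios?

-4.5

At the optimum: equipment uses 168 of 175 (slack = 7); soil uses 176 of 176 (binding); stone uses 168 of 168 (binding).
Slack constraints have shadow price 0 (complementary slackness).
From A_Bᵀ y = c: 6·y_soil + 4·y_stone = 39; 1·y_soil + 2·y_stone = 10.5.
→ y_soil = 4.5 and y_stone = 3.
Reduced cost of patios: c₃ − yᵀa₃ = 15 − (4.5·3 + 3·2) = 15 − 19.5 = -4.5.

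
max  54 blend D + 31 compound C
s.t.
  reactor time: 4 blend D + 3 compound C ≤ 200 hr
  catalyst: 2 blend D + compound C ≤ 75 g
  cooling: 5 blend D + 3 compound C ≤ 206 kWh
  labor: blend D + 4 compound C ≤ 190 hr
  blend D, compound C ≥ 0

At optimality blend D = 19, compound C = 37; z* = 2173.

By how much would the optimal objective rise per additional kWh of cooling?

At the optimum: reactor time uses 187 of 200 (slack = 13); catalyst uses 75 of 75 (binding); cooling uses 206 of 206 (binding); labor uses 167 of 190 (slack = 23).
Since reactor time, labor are not tight, their duals are 0.
The binding rows give the dual system: 2·y_catalyst + 5·y_cooling = 54 and 1·y_catalyst + 3·y_cooling = 31.
→ y_catalyst = 7 and y_cooling = 8.
Shadow price of cooling = 8.

8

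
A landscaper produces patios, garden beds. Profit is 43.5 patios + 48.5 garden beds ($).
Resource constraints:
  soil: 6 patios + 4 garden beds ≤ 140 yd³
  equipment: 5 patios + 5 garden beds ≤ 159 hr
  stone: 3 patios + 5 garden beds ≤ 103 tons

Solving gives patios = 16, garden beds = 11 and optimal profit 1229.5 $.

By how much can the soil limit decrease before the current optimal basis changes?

Binding constraints: soil, stone. The basis is B = [[6,4],[3,5]] with det 18.
Per unit decrease in soil, x* moves by d = (-0.2778, 0.1667).
The basis stays optimal until patios reaches 0; allowable decrease = 57.6 yd³.

57.6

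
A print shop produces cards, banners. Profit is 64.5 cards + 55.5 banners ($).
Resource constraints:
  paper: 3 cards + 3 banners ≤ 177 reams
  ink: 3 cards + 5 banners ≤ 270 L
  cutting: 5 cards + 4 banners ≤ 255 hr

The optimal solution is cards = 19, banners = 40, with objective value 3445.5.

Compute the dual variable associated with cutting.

At the optimum: paper uses 177 of 177 (binding); ink uses 257 of 270 (slack = 13); cutting uses 255 of 255 (binding).
Slack constraints have shadow price 0 (complementary slackness).
Dual feasibility on the basic columns requires 3·y_paper + 5·y_cutting = 64.5, 3·y_paper + 4·y_cutting = 55.5.
→ y_paper = 6.5 and y_cutting = 9.
Shadow price of cutting = 9.

9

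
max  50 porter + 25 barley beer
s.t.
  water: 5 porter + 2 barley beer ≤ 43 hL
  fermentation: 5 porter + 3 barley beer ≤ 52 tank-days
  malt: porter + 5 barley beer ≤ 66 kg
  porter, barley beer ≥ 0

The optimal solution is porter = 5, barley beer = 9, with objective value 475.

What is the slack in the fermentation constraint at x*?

fermentation used = 5·5 + 3·9 = 52; slack = 52 − 52 = 0.

0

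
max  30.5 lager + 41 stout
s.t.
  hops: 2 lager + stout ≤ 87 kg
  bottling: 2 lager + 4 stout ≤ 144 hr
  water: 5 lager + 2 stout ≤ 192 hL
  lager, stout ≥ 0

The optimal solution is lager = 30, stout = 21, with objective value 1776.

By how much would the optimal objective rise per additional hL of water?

2.5

At the optimum: hops uses 81 of 87 (slack = 6); bottling uses 144 of 144 (binding); water uses 192 of 192 (binding).
By complementary slackness, y = 0 for the non-binding constraint.
From A_Bᵀ y = c: 2·y_bottling + 5·y_water = 30.5; 4·y_bottling + 2·y_water = 41.
→ y_bottling = 9 and y_water = 2.5.
Shadow price of water = 2.5.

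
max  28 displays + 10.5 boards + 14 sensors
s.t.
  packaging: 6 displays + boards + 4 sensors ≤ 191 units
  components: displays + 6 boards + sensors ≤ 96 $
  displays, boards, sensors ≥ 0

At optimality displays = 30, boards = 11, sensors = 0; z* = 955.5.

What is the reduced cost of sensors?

-5

At the optimum: packaging uses 191 of 191 (binding); components uses 96 of 96 (binding).
The binding rows give the dual system: 6·y_packaging + 1·y_components = 28 and 1·y_packaging + 6·y_components = 10.5.
This yields shadow prices y_packaging = 4.5, y_components = 1.
Reduced cost of sensors: c₃ − yᵀa₃ = 14 − (4.5·4 + 1·1) = 14 − 19 = -5.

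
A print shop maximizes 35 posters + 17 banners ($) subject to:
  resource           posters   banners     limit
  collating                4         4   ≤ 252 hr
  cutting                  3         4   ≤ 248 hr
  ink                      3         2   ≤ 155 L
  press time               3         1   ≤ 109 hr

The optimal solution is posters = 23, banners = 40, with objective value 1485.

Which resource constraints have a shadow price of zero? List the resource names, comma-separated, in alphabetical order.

cutting, ink

collating: 252/252 (binding)
cutting: 229/248 (slack 19)
ink: 149/155 (slack 6)
press time: 109/109 (binding)
By complementary slackness, a constraint with positive slack has shadow price 0 → cutting, ink.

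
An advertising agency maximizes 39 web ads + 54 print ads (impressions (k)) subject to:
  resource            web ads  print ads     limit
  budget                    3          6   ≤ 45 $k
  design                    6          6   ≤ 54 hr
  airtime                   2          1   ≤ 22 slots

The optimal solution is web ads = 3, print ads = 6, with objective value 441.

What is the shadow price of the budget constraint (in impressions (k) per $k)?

5

Check each constraint at x*: budget 45/45 (tight); design 54/54 (tight); airtime 12/22 (slack 10).
Slack constraints have shadow price 0 (complementary slackness).
From A_Bᵀ y = c: 3·y_budget + 6·y_design = 39; 6·y_budget + 6·y_design = 54.
This yields shadow prices y_budget = 5, y_design = 4.
Shadow price of budget = 5.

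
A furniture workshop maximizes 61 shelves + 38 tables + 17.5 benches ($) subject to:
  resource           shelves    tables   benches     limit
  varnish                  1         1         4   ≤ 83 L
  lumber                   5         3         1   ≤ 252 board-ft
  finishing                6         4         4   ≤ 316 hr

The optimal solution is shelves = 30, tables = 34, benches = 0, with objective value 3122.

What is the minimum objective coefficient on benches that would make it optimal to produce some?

22

Binding: lumber and finishing. Non-binding: varnish (19 unused).
Since varnish is not tight, its dual is 0.
The binding rows give the dual system: 5·y_lumber + 6·y_finishing = 61 and 3·y_lumber + 4·y_finishing = 38.
This yields shadow prices y_lumber = 8, y_finishing = 3.5.
benches enters the basis when its profit ≥ yᵀa₃ = 8·1 + 3.5·4 = 22.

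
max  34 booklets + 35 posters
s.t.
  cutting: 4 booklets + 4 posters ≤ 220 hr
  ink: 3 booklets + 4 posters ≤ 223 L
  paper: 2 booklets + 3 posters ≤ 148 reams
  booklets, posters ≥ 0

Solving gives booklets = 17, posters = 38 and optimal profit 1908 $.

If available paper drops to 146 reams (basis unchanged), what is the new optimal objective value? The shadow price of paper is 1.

Δb = -2, so new z* = 1908 + (1)·(-2) = 1908 − 2 = 1906.

1906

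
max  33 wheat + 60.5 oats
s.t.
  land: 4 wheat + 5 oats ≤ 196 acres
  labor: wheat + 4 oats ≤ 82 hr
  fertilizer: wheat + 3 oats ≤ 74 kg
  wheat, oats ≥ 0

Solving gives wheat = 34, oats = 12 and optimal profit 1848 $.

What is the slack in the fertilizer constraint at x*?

fertilizer used = 1·34 + 3·12 = 70; slack = 74 − 70 = 4.

4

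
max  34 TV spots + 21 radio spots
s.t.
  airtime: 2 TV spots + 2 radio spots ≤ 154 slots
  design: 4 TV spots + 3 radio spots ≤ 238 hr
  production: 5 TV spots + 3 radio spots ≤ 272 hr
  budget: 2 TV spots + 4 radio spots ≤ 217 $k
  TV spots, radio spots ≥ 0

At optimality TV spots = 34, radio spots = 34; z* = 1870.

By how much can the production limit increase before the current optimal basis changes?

25.5

Binding constraints: design, production. The basis is B = [[4,3],[5,3]] with det -3.
Per unit increase in production, x* moves by d = (1, -1.3333).
The basis stays optimal until radio spots reaches 0; allowable increase = 25.5 hr.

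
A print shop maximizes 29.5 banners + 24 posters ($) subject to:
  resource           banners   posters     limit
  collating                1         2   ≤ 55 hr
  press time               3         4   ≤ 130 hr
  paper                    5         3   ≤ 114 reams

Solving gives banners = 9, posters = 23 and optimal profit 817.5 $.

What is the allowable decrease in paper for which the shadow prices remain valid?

31.5

Binding constraints: collating, paper. The basis is B = [[1,2],[5,3]] with det -7.
Per unit decrease in paper, x* moves by d = (-0.2857, 0.1429).
The basis stays optimal until banners reaches 0; allowable decrease = 31.5 reams.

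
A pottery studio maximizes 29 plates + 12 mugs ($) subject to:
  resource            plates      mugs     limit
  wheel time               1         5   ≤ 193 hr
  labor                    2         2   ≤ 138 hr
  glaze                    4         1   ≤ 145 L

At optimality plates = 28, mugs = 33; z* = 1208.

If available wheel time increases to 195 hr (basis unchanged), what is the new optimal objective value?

1210

Binding: wheel time and glaze. Non-binding: labor (16 unused).
By complementary slackness, y = 0 for the non-binding constraint.
The binding rows give the dual system: 1·y_wheel time + 4·y_glaze = 29 and 5·y_wheel time + 1·y_glaze = 12.
→ y_wheel time = 1 and y_glaze = 7.
Δz = y_wheel time·Δb = 1 × (2) = 2, so new z* = 1208 + 2 = 1210.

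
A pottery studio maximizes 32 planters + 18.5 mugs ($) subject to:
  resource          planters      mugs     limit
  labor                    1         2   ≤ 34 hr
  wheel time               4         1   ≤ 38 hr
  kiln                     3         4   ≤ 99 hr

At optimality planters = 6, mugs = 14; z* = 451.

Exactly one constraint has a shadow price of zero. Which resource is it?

kiln

labor: 34/34 (binding)
wheel time: 38/38 (binding)
kiln: 74/99 (slack 25)
By complementary slackness, a constraint with positive slack has shadow price 0 → kiln.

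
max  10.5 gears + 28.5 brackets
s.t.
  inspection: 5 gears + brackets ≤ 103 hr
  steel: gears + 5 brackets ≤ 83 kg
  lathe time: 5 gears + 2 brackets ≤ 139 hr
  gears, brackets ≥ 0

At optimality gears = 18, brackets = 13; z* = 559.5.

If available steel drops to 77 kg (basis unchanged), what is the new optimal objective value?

526.5

Binding: inspection and steel. Non-binding: lathe time (23 unused).
Slack constraints have shadow price 0 (complementary slackness).
Dual feasibility on the basic columns requires 5·y_inspection + 1·y_steel = 10.5, 1·y_inspection + 5·y_steel = 28.5.
Solving: y_inspection = 1, y_steel = 5.5.
Δz = y_steel·Δb = 5.5 × (-6) = -33, so new z* = 559.5 − 33 = 526.5.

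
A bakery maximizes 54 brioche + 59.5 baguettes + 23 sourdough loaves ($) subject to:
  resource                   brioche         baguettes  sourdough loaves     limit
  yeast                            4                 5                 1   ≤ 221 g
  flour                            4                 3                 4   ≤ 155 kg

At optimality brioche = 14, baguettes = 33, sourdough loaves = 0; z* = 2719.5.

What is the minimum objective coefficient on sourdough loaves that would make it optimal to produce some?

25.5

Check each constraint at x*: yeast 221/221 (tight); flour 155/155 (tight).
The binding rows give the dual system: 4·y_yeast + 4·y_flour = 54 and 5·y_yeast + 3·y_flour = 59.5.
→ y_yeast = 9.5 and y_flour = 4.
sourdough loaves enters the basis when its profit ≥ yᵀa₃ = 9.5·1 + 4·4 = 25.5.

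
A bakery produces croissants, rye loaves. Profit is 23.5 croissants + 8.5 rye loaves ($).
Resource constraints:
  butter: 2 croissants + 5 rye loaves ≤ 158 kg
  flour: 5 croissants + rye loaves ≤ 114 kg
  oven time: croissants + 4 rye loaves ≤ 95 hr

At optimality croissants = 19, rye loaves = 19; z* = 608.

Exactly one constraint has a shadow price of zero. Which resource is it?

butter

butter: 133/158 (slack 25)
flour: 114/114 (binding)
oven time: 95/95 (binding)
By complementary slackness, a constraint with positive slack has shadow price 0 → butter.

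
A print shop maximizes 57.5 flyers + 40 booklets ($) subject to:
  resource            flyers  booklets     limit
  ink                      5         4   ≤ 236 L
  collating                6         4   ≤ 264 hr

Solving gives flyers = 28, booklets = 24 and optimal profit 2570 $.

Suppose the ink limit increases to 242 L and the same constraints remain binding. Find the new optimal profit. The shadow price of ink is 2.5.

Δb = 6, so new z* = 2570 + (2.5)·(6) = 2570 + 15 = 2585.

2585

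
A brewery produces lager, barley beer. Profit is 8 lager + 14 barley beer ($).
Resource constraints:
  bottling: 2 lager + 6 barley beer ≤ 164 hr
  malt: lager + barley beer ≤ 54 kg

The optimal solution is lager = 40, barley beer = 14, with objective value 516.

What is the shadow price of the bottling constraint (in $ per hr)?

1.5

At the optimum: bottling uses 164 of 164 (binding); malt uses 54 of 54 (binding).
Dual feasibility on the basic columns requires 2·y_bottling + 1·y_malt = 8, 6·y_bottling + 1·y_malt = 14.
This yields shadow prices y_bottling = 1.5, y_malt = 5.
Shadow price of bottling = 1.5.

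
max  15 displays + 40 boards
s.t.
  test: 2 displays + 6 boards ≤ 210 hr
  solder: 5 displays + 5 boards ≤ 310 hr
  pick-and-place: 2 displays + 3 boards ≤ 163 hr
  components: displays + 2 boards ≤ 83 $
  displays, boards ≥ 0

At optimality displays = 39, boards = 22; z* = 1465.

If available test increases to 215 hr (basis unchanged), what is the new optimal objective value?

1490

Binding: test and components. Non-binding: solder (5 unused), pick-and-place (19 unused).
By complementary slackness, y = 0 for the non-binding constraints.
The binding rows give the dual system: 2·y_test + 1·y_components = 15 and 6·y_test + 2·y_components = 40.
This yields shadow prices y_test = 5, y_components = 5.
Δz = y_test·Δb = 5 × (5) = 25, so new z* = 1465 + 25 = 1490.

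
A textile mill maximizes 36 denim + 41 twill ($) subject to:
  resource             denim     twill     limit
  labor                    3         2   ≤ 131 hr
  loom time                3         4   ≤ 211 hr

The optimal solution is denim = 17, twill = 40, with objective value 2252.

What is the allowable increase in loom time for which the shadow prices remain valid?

Binding constraints: labor, loom time. The basis is B = [[3,2],[3,4]] with det 6.
Per unit increase in loom time, x* moves by d = (-0.3333, 0.5).
The basis stays optimal until denim reaches 0; allowable increase = 51 hr.

51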